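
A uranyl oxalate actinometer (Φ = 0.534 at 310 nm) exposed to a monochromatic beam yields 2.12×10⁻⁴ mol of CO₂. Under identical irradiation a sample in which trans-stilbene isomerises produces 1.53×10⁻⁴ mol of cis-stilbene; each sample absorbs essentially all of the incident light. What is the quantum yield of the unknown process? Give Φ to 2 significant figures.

Φ = 0.39

Photons absorbed by the actinometer: 2.12×10⁻⁴ / 0.534 = 3.970×10⁻⁴ mol.
Φ(unknown) = 1.53×10⁻⁴ / 3.970×10⁻⁴ = 0.39.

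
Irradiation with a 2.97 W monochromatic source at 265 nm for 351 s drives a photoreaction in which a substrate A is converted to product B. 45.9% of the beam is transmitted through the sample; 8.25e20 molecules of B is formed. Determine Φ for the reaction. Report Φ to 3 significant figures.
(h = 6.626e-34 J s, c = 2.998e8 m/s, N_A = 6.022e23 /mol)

Product: 8.25e20 / 6.022e23 = 0.001370 mol.
Photon energy at 265 nm: hc/λ = (6.626e-34)(2.998e8)/(265e-9) = 7.496e-19 J.
Energy delivered: (2.97 W)(351 s) = 1042 J.
Photons incident: 1042 / 7.496e-19 = 1.390e21, i.e. 1.390e21/6.022e23 = 0.002308 mol.
Fraction absorbed: 1 − 45.9/100 = 0.5410.
Photons absorbed: 0.5410 × 0.002308 = 0.001249 mol.
Φ = 0.001370 mol / 0.001249 mol photons = 1.10.

Φ = 1.10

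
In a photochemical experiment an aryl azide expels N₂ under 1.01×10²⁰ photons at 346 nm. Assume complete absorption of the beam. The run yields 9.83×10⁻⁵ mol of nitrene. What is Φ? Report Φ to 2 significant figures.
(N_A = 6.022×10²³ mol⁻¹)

Φ = 0.59

Moles of photons: 1.01×10²⁰ / 6.022×10²³ = 1.677×10⁻⁴ mol.
Φ = 9.83×10⁻⁵ mol / 1.677×10⁻⁴ mol photons = 0.59.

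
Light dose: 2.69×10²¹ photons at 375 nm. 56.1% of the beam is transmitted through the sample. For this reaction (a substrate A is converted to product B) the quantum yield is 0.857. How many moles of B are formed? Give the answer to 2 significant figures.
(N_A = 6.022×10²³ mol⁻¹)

Moles of photons: 2.69×10²¹ / 6.022×10²³ = 0.004467 mol.
Fraction absorbed: 1 − 56.1/100 = 0.4390.
Photons absorbed: 0.4390 × 0.004467 = 0.001961 mol.
Product: Φ × n_abs = 0.857 × 0.001961 = 0.001681 mol.

0.0017 mol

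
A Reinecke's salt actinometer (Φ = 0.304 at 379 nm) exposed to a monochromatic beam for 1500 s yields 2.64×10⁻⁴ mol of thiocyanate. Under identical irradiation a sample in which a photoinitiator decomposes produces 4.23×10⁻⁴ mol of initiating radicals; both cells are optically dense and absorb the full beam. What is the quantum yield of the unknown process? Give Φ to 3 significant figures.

Φ = 0.487

Photons absorbed by the actinometer: 2.64×10⁻⁴ / 0.304 = 8.684×10⁻⁴ mol.
Φ(unknown) = 4.23×10⁻⁴ / 8.684×10⁻⁴ = 0.487.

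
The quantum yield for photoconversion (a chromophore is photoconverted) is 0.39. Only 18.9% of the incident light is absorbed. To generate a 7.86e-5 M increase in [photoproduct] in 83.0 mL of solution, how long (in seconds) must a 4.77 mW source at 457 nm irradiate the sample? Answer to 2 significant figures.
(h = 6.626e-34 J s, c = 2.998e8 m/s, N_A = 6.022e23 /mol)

t ≈ 4900 s

Product: (7.86e-5 M)(0.083 L) = 6.524e-6 mol.
Photons that must be absorbed: 6.524e-6 / 0.39 = 1.673e-5 mol.
Incident photons needed: 1.673e-5 / 0.189 = 8.852e-5 mol.
Photon energy: hc/λ = 4.347e-19 J; per mole, 2.618e5 J mol⁻¹.
Energy required: 8.852e-5 × 2.618e5 = 23.17 J.
Time: 23.17 J / 0.00477 W = 4900 s.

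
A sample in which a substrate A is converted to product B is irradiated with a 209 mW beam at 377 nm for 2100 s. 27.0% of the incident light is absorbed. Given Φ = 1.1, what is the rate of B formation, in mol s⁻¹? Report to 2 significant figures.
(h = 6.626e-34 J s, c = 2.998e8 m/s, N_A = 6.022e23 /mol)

Photon energy at 377 nm: hc/λ = (6.626e-34)(2.998e8)/(377e-9) = 5.269e-19 J.
Energy delivered: (209 mW)(2100 s) = 438.9 J.
Photons incident: 438.9 / 5.269e-19 = 8.330e20, i.e. 8.330e20/6.022e23 = 0.001383 mol.
Photons absorbed: 0.270 × 0.001383 = 3.734e-4 mol.
Product formed: 1.1 × 3.734e-4 = 4.107e-4 mol.
Rate: 4.107e-4 / 2100 s = 2.0e-7 mol s⁻¹.

2.0e-7 mol s⁻¹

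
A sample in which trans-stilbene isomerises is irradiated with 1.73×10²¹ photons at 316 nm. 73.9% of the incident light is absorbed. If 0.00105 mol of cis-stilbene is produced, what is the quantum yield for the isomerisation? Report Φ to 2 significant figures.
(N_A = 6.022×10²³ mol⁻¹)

Moles of photons: 1.73×10²¹ / 6.022×10²³ = 0.002873 mol.
Photons absorbed: 0.739 × 0.002873 = 0.002123 mol.
Φ = 0.00105 mol / 0.002123 mol photons = 0.49.

Φ = 0.49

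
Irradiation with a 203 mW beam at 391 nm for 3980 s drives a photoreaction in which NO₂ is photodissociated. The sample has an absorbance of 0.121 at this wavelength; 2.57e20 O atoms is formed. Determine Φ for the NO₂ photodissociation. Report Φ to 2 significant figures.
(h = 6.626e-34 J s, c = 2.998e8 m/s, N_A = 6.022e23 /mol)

Φ = 0.66

Product: 2.57e20 / 6.022e23 = 4.268e-4 mol.
Photon energy at 391 nm: hc/λ = (6.626e-34)(2.998e8)/(391e-9) = 5.080e-19 J.
Energy delivered: (203 mW)(3980 s) = 807.9 J.
Photons incident: 807.9 / 5.080e-19 = 1.590e21, i.e. 1.590e21/6.022e23 = 0.002640 mol.
Fraction absorbed: 1 − 10^(−0.121) = 0.2432.
Photons absorbed: 0.2432 × 0.002640 = 6.420e-4 mol.
Φ = 4.268e-4 mol / 6.420e-4 mol photons = 0.66.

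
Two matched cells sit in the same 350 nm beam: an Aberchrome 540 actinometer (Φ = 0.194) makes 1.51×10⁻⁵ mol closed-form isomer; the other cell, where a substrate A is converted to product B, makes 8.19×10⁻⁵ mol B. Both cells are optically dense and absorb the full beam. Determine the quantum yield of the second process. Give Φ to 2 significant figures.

Φ = 1.1

Photons absorbed by the actinometer: 1.51×10⁻⁵ / 0.194 = 7.784×10⁻⁵ mol.
Φ(unknown) = 8.19×10⁻⁵ / 7.784×10⁻⁵ = 1.1.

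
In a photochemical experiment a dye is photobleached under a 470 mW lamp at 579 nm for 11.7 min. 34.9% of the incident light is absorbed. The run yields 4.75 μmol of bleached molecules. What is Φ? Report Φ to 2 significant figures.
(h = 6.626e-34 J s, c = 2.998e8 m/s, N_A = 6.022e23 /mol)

Φ = 0.0085

Product: 4.75 μmol = 4.75e-6 mol.
Photon energy at 579 nm: hc/λ = (6.626e-34)(2.998e8)/(579e-9) = 3.431e-19 J.
Energy delivered: (470 mW)(702 s) = 329.9 J.
Photons incident: 329.9 / 3.431e-19 = 9.615e20, i.e. 9.615e20/6.022e23 = 0.001597 mol.
Photons absorbed: 0.349 × 0.001597 = 5.574e-4 mol.
Φ = 4.75e-6 mol / 5.574e-4 mol photons = 0.0085.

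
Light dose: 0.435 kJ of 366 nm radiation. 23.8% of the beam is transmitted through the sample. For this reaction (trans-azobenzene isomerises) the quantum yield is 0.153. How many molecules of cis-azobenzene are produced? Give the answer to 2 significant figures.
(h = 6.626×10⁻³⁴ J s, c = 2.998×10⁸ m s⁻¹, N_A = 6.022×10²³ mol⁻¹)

Photon energy at 366 nm: hc/λ = (6.626×10⁻³⁴)(2.998×10⁸)/(366×10⁻⁹) = 5.428×10⁻¹⁹ J.
Incident energy: 0.435 kJ = 435 J.
Photons incident: 435 / 5.428×10⁻¹⁹ = 8.014×10²⁰, i.e. 8.014×10²⁰/6.022×10²³ = 0.001331 mol.
Fraction absorbed: 1 − 23.8/100 = 0.7620.
Photons absorbed: 0.7620 × 0.001331 = 0.001014 mol.
Product: Φ × n_abs = 0.153 × 0.001014 = 1.551×10⁻⁴ mol.
As a count: 1.551×10⁻⁴ × 6.022×10²³ = 9.3×10¹⁹.

9.3×10¹⁹ molecules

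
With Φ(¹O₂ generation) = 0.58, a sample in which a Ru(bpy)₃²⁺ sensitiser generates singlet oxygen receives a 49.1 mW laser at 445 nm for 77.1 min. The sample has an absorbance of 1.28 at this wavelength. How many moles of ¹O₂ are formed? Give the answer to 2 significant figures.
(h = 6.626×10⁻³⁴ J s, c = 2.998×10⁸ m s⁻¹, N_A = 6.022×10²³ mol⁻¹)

4.6×10⁻⁴ mol

Photon energy at 445 nm: hc/λ = (6.626×10⁻³⁴)(2.998×10⁸)/(445×10⁻⁹) = 4.464×10⁻¹⁹ J.
Energy delivered: (49.1 mW)(4626 s) = 227.1 J.
Photons incident: 227.1 / 4.464×10⁻¹⁹ = 5.087×10²⁰, i.e. 5.087×10²⁰/6.022×10²³ = 8.447×10⁻⁴ mol.
Fraction absorbed: 1 − 10^(−1.28) = 0.9475.
Photons absorbed: 0.9475 × 8.447×10⁻⁴ = 8.004×10⁻⁴ mol.
Product: Φ × n_abs = 0.58 × 8.004×10⁻⁴ = 4.642×10⁻⁴ mol.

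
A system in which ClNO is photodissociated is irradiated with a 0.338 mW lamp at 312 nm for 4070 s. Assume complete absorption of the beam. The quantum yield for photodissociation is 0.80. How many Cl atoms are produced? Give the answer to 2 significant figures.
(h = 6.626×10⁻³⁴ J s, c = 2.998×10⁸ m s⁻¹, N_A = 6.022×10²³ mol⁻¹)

1.7×10¹⁸ atoms

Photon energy at 312 nm: hc/λ = (6.626×10⁻³⁴)(2.998×10⁸)/(312×10⁻⁹) = 6.367×10⁻¹⁹ J.
Energy delivered: (0.338 mW)(4070 s) = 1.376 J.
Photons incident: 1.376 / 6.367×10⁻¹⁹ = 2.161×10¹⁸, i.e. 2.161×10¹⁸/6.022×10²³ = 3.589×10⁻⁶ mol.
Product: Φ × n_abs = 0.80 × 3.589×10⁻⁶ = 2.871×10⁻⁶ mol.
As a count: 2.871×10⁻⁶ × 6.022×10²³ = 1.7×10¹⁸.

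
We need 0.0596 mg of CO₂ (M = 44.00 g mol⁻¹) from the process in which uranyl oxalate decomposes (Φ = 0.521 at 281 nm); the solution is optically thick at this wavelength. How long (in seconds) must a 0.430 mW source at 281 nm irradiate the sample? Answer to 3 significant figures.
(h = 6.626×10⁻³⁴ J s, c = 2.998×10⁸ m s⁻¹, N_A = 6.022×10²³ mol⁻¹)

Product: 0.0596 mg / 44.00 g mol⁻¹ = 1.355×10⁻⁶ mol.
Photons that must be absorbed: 1.355×10⁻⁶ / 0.521 = 2.601×10⁻⁶ mol.
Photon energy: hc/λ = 7.069×10⁻¹⁹ J; per mole, 4.257×10⁵ J mol⁻¹.
Energy required: 2.601×10⁻⁶ × 4.257×10⁵ = 1.107 J.
Time: 1.107 J / 0.00043 W = 2570 s.

t ≈ 2570 s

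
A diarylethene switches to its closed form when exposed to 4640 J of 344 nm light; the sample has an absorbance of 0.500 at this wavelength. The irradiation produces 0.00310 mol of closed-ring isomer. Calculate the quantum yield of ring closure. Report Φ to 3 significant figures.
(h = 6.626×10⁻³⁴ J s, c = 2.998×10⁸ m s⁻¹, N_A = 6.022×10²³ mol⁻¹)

Photon energy at 344 nm: hc/λ = (6.626×10⁻³⁴)(2.998×10⁸)/(344×10⁻⁹) = 5.775×10⁻¹⁹ J.
Photons incident: 4640 / 5.775×10⁻¹⁹ = 8.035×10²¹, i.e. 8.035×10²¹/6.022×10²³ = 0.01334 mol.
Fraction absorbed: 1 − 10^(−0.500) = 0.6838.
Photons absorbed: 0.6838 × 0.01334 = 0.009122 mol.
Φ = 0.00310 mol / 0.009122 mol photons = 0.340.

Φ = 0.340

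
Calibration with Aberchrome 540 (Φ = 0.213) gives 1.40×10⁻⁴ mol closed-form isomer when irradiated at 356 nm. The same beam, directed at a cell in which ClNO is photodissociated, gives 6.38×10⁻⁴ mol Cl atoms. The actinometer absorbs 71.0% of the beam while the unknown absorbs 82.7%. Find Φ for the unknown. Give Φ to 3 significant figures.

Φ = 0.833

Photons absorbed by the actinometer: 1.40×10⁻⁴ / 0.213 = 6.573×10⁻⁴ mol.
Incident flux: 6.573×10⁻⁴ / 0.710 = 9.258×10⁻⁴ einstein.
Absorbed by unknown: 0.827 × 9.258×10⁻⁴ = 7.656×10⁻⁴ mol.
Φ(unknown) = 6.38×10⁻⁴ / 7.656×10⁻⁴ = 0.833.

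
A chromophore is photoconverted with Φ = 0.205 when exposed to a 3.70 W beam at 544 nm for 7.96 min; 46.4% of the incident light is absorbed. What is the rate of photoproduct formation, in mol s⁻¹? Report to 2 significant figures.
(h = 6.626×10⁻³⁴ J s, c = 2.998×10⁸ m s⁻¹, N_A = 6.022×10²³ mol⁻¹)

Photon energy at 544 nm: hc/λ = (6.626×10⁻³⁴)(2.998×10⁸)/(544×10⁻⁹) = 3.652×10⁻¹⁹ J.
Energy delivered: (3.70 W)(477.6 s) = 1767 J.
Photons incident: 1767 / 3.652×10⁻¹⁹ = 4.838×10²¹, i.e. 4.838×10²¹/6.022×10²³ = 0.008034 mol.
Photons absorbed: 0.464 × 0.008034 = 0.003728 mol.
Product formed: 0.205 × 0.003728 = 7.642×10⁻⁴ mol.
Rate: 7.642×10⁻⁴ / 477.6 s = 1.6×10⁻⁶ mol s⁻¹.

1.6×10⁻⁶ mol s⁻¹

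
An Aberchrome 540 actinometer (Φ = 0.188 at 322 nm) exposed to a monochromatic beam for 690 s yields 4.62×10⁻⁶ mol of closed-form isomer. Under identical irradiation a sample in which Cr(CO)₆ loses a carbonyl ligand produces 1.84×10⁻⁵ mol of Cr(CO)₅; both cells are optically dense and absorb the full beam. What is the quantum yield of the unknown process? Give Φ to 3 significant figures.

Photons absorbed by the actinometer: 4.62×10⁻⁶ / 0.188 = 2.457×10⁻⁵ mol.
Φ(unknown) = 1.84×10⁻⁵ / 2.457×10⁻⁵ = 0.749.

Φ = 0.749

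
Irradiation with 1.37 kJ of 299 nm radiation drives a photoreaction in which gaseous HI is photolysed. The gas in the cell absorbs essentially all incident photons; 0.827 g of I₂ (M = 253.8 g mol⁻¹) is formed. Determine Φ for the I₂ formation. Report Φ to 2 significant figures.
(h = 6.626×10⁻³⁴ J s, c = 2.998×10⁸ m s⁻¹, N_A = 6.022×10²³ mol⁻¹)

Φ = 0.95

Product: 0.827 g / 253.8 g mol⁻¹ = 0.003258 mol.
Photon energy at 299 nm: hc/λ = (6.626×10⁻³⁴)(2.998×10⁸)/(299×10⁻⁹) = 6.644×10⁻¹⁹ J.
Incident energy: 1.37 kJ = 1370 J.
Photons incident: 1370 / 6.644×10⁻¹⁹ = 2.062×10²¹, i.e. 2.062×10²¹/6.022×10²³ = 0.003424 mol.
Φ = 0.003258 mol / 0.003424 mol photons = 0.95.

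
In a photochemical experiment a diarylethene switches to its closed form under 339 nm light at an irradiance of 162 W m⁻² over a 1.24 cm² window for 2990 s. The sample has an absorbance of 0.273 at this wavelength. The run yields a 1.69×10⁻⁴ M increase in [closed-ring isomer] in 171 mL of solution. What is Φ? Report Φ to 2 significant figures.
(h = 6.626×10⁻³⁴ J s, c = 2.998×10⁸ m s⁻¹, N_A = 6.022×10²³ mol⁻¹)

Φ = 0.36

Product: (1.69×10⁻⁴ M)(0.171 L) = 2.890×10⁻⁵ mol.
Photon energy at 339 nm: hc/λ = (6.626×10⁻³⁴)(2.998×10⁸)/(339×10⁻⁹) = 5.860×10⁻¹⁹ J.
Energy delivered: (162 W m⁻²)(1.24×10⁻⁴ m²)(2990 s) = 60.06 J.
Photons incident: 60.06 / 5.860×10⁻¹⁹ = 1.025×10²⁰, i.e. 1.025×10²⁰/6.022×10²³ = 1.702×10⁻⁴ mol.
Fraction absorbed: 1 − 10^(−0.273) = 0.4667.
Photons absorbed: 0.4667 × 1.702×10⁻⁴ = 7.943×10⁻⁵ mol.
Φ = 2.890×10⁻⁵ mol / 7.943×10⁻⁵ mol photons = 0.36.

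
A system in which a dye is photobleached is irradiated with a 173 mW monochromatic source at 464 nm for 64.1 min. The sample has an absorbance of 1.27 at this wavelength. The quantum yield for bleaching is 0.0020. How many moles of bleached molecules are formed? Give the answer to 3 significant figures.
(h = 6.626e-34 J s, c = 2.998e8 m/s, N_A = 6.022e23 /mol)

Photon energy at 464 nm: hc/λ = (6.626e-34)(2.998e8)/(464e-9) = 4.281e-19 J.
Energy delivered: (173 mW)(3846 s) = 665.4 J.
Photons incident: 665.4 / 4.281e-19 = 1.554e21, i.e. 1.554e21/6.022e23 = 0.002581 mol.
Fraction absorbed: 1 − 10^(−1.27) = 0.9463.
Photons absorbed: 0.9463 × 0.002581 = 0.002442 mol.
Product: Φ × n_abs = 0.0020 × 0.002442 = 4.884e-6 mol.

4.88e-6 mol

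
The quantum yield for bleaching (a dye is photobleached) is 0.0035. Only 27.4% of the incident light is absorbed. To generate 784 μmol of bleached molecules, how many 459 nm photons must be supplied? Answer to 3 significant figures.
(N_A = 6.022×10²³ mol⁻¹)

4.92×10²³ photons

Product: 784 μmol = 7.84×10⁻⁴ mol.
Photons that must be absorbed: 7.84×10⁻⁴ / 0.0035 = 0.2240 mol.
Incident photons needed: 0.2240 / 0.274 = 0.8175 mol.
Photon count: 0.8175 × 6.022×10²³ = 4.92×10²³.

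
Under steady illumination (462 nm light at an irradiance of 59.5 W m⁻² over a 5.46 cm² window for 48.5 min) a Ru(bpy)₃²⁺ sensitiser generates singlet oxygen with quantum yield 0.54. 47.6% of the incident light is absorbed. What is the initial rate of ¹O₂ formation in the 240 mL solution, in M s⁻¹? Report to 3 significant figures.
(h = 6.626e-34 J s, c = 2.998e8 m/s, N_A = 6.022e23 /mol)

Photon energy at 462 nm: hc/λ = (6.626e-34)(2.998e8)/(462e-9) = 4.300e-19 J.
Energy delivered: (59.5 W m⁻²)(5.46e-4 m²)(2910 s) = 94.54 J.
Photons incident: 94.54 / 4.300e-19 = 2.199e20, i.e. 2.199e20/6.022e23 = 3.652e-4 mol.
Photons absorbed: 0.476 × 3.652e-4 = 1.738e-4 mol.
Product formed: 0.54 × 1.738e-4 = 9.385e-5 mol.
Rate: 9.385e-5 mol / (2910 s × 0.24 L) = 1.34e-7 M s⁻¹.

1.34e-7 M s⁻¹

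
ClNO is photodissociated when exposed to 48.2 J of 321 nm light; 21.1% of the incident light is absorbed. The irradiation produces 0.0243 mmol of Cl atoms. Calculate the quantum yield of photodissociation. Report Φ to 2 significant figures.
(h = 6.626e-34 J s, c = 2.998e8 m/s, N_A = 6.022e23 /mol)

Φ = 0.89

Product: 0.0243 mmol = 2.43e-5 mol.
Photon energy at 321 nm: hc/λ = (6.626e-34)(2.998e8)/(321e-9) = 6.188e-19 J.
Photons incident: 48.2 / 6.188e-19 = 7.789e19, i.e. 7.789e19/6.022e23 = 1.293e-4 mol.
Photons absorbed: 0.211 × 1.293e-4 = 2.728e-5 mol.
Φ = 2.43e-5 mol / 2.728e-5 mol photons = 0.89.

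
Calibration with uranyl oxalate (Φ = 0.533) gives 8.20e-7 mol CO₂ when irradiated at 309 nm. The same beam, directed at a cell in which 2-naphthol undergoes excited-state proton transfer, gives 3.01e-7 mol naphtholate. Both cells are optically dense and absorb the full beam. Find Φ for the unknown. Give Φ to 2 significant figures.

Photons absorbed by the actinometer: 8.20e-7 / 0.533 = 1.538e-6 mol.
Φ(unknown) = 3.01e-7 / 1.538e-6 = 0.20.

Φ = 0.20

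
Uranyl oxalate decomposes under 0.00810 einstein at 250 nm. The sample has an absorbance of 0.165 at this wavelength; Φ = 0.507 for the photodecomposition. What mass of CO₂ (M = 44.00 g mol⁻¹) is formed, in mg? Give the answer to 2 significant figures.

57 mg

Fraction absorbed: 1 − 10^(−0.165) = 0.3161.
Photons absorbed: 0.3161 × 0.00810 = 0.002560 mol.
Product: Φ × n_abs = 0.507 × 0.002560 = 0.001298 mol.
Mass: 0.001298 × 44.00 = 0.05711 g = 57 mg.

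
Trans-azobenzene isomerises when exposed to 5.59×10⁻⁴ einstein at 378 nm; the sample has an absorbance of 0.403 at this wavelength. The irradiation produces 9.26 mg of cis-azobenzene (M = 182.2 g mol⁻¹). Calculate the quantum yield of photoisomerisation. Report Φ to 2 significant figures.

Φ = 0.15

Product: 9.26 mg / 182.2 g mol⁻¹ = 5.082×10⁻⁵ mol.
Fraction absorbed: 1 − 10^(−0.403) = 0.6046.
Photons absorbed: 0.6046 × 5.59×10⁻⁴ = 3.380×10⁻⁴ mol.
Φ = 5.082×10⁻⁵ mol / 3.380×10⁻⁴ mol photons = 0.15.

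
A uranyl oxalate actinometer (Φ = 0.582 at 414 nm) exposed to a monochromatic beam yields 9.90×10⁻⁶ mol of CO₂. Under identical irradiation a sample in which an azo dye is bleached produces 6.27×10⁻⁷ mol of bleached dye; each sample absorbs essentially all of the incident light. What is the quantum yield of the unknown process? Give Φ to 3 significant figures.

Φ = 0.0369

Photons absorbed by the actinometer: 9.90×10⁻⁶ / 0.582 = 1.701×10⁻⁵ mol.
Φ(unknown) = 6.27×10⁻⁷ / 1.701×10⁻⁵ = 0.0369.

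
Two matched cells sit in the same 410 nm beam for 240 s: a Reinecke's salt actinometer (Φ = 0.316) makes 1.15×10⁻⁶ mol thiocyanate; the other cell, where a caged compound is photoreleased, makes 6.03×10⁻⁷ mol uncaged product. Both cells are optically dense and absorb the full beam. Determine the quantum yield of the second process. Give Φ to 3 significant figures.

Photons absorbed by the actinometer: 1.15×10⁻⁶ / 0.316 = 3.639×10⁻⁶ mol.
Φ(unknown) = 6.03×10⁻⁷ / 3.639×10⁻⁶ = 0.166.

Φ = 0.166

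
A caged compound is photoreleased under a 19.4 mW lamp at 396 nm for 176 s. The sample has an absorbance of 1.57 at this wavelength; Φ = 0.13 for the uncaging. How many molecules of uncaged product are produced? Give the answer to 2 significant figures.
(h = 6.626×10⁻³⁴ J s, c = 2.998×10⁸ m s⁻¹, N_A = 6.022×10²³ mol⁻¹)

8.6×10¹⁷ molecules

Photon energy at 396 nm: hc/λ = (6.626×10⁻³⁴)(2.998×10⁸)/(396×10⁻⁹) = 5.016×10⁻¹⁹ J.
Energy delivered: (19.4 mW)(176 s) = 3.414 J.
Photons incident: 3.414 / 5.016×10⁻¹⁹ = 6.806×10¹⁸, i.e. 6.806×10¹⁸/6.022×10²³ = 1.130×10⁻⁵ mol.
Fraction absorbed: 1 − 10^(−1.57) = 0.9731.
Photons absorbed: 0.9731 × 1.130×10⁻⁵ = 1.100×10⁻⁵ mol.
Product: Φ × n_abs = 0.13 × 1.100×10⁻⁵ = 1.430×10⁻⁶ mol.
As a count: 1.430×10⁻⁶ × 6.022×10²³ = 8.6×10¹⁷.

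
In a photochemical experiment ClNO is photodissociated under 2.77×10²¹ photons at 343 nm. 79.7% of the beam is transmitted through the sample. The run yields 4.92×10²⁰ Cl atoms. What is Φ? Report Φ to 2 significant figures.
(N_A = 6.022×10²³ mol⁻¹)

Φ = 0.87

Product: 4.92×10²⁰ / 6.022×10²³ = 8.170×10⁻⁴ mol.
Moles of photons: 2.77×10²¹ / 6.022×10²³ = 0.004600 mol.
Fraction absorbed: 1 − 79.7/100 = 0.2030.
Photons absorbed: 0.2030 × 0.004600 = 9.338×10⁻⁴ mol.
Φ = 8.170×10⁻⁴ mol / 9.338×10⁻⁴ mol photons = 0.87.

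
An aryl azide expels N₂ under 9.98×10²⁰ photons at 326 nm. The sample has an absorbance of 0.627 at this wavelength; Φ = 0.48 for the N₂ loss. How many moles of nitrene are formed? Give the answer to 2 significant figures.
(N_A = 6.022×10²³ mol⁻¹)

Moles of photons: 9.98×10²⁰ / 6.022×10²³ = 0.001657 mol.
Fraction absorbed: 1 − 10^(−0.627) = 0.7640.
Photons absorbed: 0.7640 × 0.001657 = 0.001266 mol.
Product: Φ × n_abs = 0.48 × 0.001266 = 6.077×10⁻⁴ mol.

6.1×10⁻⁴ mol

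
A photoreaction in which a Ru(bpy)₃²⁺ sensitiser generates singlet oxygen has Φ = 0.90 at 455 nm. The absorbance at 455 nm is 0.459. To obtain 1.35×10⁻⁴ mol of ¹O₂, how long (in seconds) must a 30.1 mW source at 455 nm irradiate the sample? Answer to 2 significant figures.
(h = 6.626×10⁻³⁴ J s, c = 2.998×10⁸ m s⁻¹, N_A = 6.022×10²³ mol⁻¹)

t ≈ 2000 s

Photons that must be absorbed: 1.35×10⁻⁴ / 0.90 = 1.500×10⁻⁴ mol.
Fraction absorbed: 1 − 10^(−0.459) = 0.6525.
Incident photons needed: 1.500×10⁻⁴ / 0.6525 = 2.299×10⁻⁴ mol.
Photon energy: hc/λ = 4.366×10⁻¹⁹ J; per mole, 2.629×10⁵ J mol⁻¹.
Energy required: 2.299×10⁻⁴ × 2.629×10⁵ = 60.44 J.
Time: 60.44 J / 0.0301 W = 2000 s.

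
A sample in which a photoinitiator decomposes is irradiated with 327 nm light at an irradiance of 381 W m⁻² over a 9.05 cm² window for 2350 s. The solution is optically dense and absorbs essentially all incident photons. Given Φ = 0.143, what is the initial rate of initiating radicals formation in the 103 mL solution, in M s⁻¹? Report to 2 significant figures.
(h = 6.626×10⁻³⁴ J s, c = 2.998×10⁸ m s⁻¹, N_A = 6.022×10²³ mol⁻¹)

Photon energy at 327 nm: hc/λ = (6.626×10⁻³⁴)(2.998×10⁸)/(327×10⁻⁹) = 6.075×10⁻¹⁹ J.
Energy delivered: (381 W m⁻²)(9.05×10⁻⁴ m²)(2350 s) = 810.3 J.
Photons incident: 810.3 / 6.075×10⁻¹⁹ = 1.334×10²¹, i.e. 1.334×10²¹/6.022×10²³ = 0.002215 mol.
Product formed: 0.143 × 0.002215 = 3.167×10⁻⁴ mol.
Rate: 3.167×10⁻⁴ mol / (2350 s × 0.103 L) = 1.3×10⁻⁶ M s⁻¹.

1.3×10⁻⁶ M s⁻¹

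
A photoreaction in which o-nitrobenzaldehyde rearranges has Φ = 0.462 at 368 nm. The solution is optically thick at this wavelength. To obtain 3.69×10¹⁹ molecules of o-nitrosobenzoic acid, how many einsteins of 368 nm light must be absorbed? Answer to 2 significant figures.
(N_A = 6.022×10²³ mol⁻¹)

Product: 3.69×10¹⁹ / 6.022×10²³ = 6.128×10⁻⁵ mol.
Photons that must be absorbed: 6.128×10⁻⁵ / 0.462 = 1.326×10⁻⁴ mol.

1.3×10⁻⁴ einstein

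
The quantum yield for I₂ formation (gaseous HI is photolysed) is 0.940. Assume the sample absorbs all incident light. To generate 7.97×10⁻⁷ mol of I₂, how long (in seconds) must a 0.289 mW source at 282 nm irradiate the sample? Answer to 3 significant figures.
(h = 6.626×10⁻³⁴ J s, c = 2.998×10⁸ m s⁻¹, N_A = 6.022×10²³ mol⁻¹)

Photons that must be absorbed: 7.97×10⁻⁷ / 0.940 = 8.479×10⁻⁷ mol.
Photon energy: hc/λ = 7.044×10⁻¹⁹ J; per mole, 4.242×10⁵ J mol⁻¹.
Energy required: 8.479×10⁻⁷ × 4.242×10⁵ = 0.3597 J.
Time: 0.3597 J / 0.000289 W = 1240 s.

t ≈ 1240 s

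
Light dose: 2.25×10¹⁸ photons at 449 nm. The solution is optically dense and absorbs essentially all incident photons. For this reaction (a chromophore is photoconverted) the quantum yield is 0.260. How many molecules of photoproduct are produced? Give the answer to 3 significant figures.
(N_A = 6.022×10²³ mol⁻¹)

Moles of photons: 2.25×10¹⁸ / 6.022×10²³ = 3.736×10⁻⁶ mol.
Product: Φ × n_abs = 0.260 × 3.736×10⁻⁶ = 9.714×10⁻⁷ mol.
As a count: 9.714×10⁻⁷ × 6.022×10²³ = 5.85×10¹⁷.

5.85×10¹⁷ molecules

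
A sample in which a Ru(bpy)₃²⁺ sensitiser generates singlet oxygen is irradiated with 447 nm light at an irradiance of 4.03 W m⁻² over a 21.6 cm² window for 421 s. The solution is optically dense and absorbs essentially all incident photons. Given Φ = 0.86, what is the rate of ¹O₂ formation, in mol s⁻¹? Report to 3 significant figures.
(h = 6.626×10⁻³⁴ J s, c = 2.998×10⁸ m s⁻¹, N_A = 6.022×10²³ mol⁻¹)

2.80×10⁻⁸ mol s⁻¹

Photon energy at 447 nm: hc/λ = (6.626×10⁻³⁴)(2.998×10⁸)/(447×10⁻⁹) = 4.444×10⁻¹⁹ J.
Energy delivered: (4.03 W m⁻²)(21.6×10⁻⁴ m²)(421 s) = 3.665 J.
Photons incident: 3.665 / 4.444×10⁻¹⁹ = 8.247×10¹⁸, i.e. 8.247×10¹⁸/6.022×10²³ = 1.369×10⁻⁵ mol.
Product formed: 0.86 × 1.369×10⁻⁵ = 1.177×10⁻⁵ mol.
Rate: 1.177×10⁻⁵ / 421 s = 2.80×10⁻⁸ mol s⁻¹.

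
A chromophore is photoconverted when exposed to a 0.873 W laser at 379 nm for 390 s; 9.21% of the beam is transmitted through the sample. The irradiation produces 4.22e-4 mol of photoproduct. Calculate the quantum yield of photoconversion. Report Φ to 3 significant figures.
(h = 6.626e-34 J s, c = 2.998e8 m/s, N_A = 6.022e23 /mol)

Φ = 0.431

Photon energy at 379 nm: hc/λ = (6.626e-34)(2.998e8)/(379e-9) = 5.241e-19 J.
Energy delivered: (0.873 W)(390 s) = 340.5 J.
Photons incident: 340.5 / 5.241e-19 = 6.497e20, i.e. 6.497e20/6.022e23 = 0.001079 mol.
Fraction absorbed: 1 − 9.21/100 = 0.9079.
Photons absorbed: 0.9079 × 0.001079 = 9.796e-4 mol.
Φ = 4.22e-4 mol / 9.796e-4 mol photons = 0.431.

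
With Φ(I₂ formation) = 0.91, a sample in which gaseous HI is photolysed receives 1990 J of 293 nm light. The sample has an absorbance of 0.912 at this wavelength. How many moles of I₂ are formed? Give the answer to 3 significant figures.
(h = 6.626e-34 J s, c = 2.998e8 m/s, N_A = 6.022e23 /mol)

0.00389 mol

Photon energy at 293 nm: hc/λ = (6.626e-34)(2.998e8)/(293e-9) = 6.780e-19 J.
Photons incident: 1990 / 6.780e-19 = 2.935e21, i.e. 2.935e21/6.022e23 = 0.004874 mol.
Fraction absorbed: 1 − 10^(−0.912) = 0.8775.
Photons absorbed: 0.8775 × 0.004874 = 0.004277 mol.
Product: Φ × n_abs = 0.91 × 0.004277 = 0.003892 mol.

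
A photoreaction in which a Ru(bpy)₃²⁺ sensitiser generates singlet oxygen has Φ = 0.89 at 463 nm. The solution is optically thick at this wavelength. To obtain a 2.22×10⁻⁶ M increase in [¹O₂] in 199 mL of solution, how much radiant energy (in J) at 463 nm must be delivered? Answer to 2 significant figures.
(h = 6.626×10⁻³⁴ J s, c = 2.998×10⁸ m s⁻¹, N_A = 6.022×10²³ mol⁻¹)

Product: (2.22×10⁻⁶ M)(0.199 L) = 4.418×10⁻⁷ mol.
Photons that must be absorbed: 4.418×10⁻⁷ / 0.89 = 4.964×10⁻⁷ mol.
Photon energy: hc/λ = 4.290×10⁻¹⁹ J; per mole, 2.583×10⁵ J mol⁻¹.
Energy required: 4.964×10⁻⁷ × 2.583×10⁵ = 0.13 J.

0.13 J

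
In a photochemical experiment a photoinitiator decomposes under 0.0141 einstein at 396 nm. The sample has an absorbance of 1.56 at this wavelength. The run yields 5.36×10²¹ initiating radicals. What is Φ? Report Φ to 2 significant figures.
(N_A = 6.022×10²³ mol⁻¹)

Product: 5.36×10²¹ / 6.022×10²³ = 0.008901 mol.
Fraction absorbed: 1 − 10^(−1.56) = 0.9725.
Photons absorbed: 0.9725 × 0.0141 = 0.01371 mol.
Φ = 0.008901 mol / 0.01371 mol photons = 0.65.

Φ = 0.65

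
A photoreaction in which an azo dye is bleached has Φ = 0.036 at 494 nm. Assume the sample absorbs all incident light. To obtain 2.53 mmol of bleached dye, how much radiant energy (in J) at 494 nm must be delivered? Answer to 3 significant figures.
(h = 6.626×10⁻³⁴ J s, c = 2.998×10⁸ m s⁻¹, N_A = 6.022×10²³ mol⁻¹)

1.70×10⁴ J

Product: 2.53 mmol = 0.00253 mol.
Photons that must be absorbed: 0.00253 / 0.036 = 0.07028 mol.
Photon energy: hc/λ = 4.021×10⁻¹⁹ J; per mole, 2.421×10⁵ J mol⁻¹.
Energy required: 0.07028 × 2.421×10⁵ = 1.70×10⁴ J.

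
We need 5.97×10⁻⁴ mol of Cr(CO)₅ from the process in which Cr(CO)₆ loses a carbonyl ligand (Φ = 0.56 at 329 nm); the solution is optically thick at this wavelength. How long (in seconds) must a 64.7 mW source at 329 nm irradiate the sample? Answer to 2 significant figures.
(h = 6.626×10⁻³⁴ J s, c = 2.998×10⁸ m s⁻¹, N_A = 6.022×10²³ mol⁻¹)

Photons that must be absorbed: 5.97×10⁻⁴ / 0.56 = 0.001066 mol.
Photon energy: hc/λ = 6.038×10⁻¹⁹ J; per mole, 3.636×10⁵ J mol⁻¹.
Energy required: 0.001066 × 3.636×10⁵ = 387.6 J.
Time: 387.6 J / 0.0647 W = 6000 s.

t ≈ 6000 s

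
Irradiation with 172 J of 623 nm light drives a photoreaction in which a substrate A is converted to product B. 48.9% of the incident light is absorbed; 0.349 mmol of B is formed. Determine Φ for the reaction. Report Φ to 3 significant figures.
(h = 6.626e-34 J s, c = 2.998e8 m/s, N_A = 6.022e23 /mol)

Φ = 0.797

Product: 0.349 mmol = 3.49e-4 mol.
Photon energy at 623 nm: hc/λ = (6.626e-34)(2.998e8)/(623e-9) = 3.189e-19 J.
Photons incident: 172 / 3.189e-19 = 5.394e20, i.e. 5.394e20/6.022e23 = 8.957e-4 mol.
Photons absorbed: 0.489 × 8.957e-4 = 4.380e-4 mol.
Φ = 3.49e-4 mol / 4.380e-4 mol photons = 0.797.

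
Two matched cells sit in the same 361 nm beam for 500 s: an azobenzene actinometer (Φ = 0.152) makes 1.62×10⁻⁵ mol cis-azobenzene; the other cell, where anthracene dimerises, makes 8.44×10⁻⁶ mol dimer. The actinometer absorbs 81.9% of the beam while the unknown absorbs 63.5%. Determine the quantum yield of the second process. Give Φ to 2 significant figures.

Photons absorbed by the actinometer: 1.62×10⁻⁵ / 0.152 = 1.066×10⁻⁴ mol.
Incident flux: 1.066×10⁻⁴ / 0.819 = 1.302×10⁻⁴ einstein.
Absorbed by unknown: 0.635 × 1.302×10⁻⁴ = 8.268×10⁻⁵ mol.
Φ(unknown) = 8.44×10⁻⁶ / 8.268×10⁻⁵ = 0.10.

Φ = 0.10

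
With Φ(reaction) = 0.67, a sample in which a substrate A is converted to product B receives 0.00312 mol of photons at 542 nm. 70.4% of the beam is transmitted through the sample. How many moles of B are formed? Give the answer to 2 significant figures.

6.2×10⁻⁴ mol

Fraction absorbed: 1 − 70.4/100 = 0.2960.
Photons absorbed: 0.2960 × 0.00312 = 9.235×10⁻⁴ mol.
Product: Φ × n_abs = 0.67 × 9.235×10⁻⁴ = 6.187×10⁻⁴ mol.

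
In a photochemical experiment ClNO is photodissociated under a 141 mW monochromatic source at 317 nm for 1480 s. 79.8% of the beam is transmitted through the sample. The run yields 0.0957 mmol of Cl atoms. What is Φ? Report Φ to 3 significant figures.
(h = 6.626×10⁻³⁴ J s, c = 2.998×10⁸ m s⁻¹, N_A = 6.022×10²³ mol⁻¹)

Product: 0.0957 mmol = 9.57×10⁻⁵ mol.
Photon energy at 317 nm: hc/λ = (6.626×10⁻³⁴)(2.998×10⁸)/(317×10⁻⁹) = 6.266×10⁻¹⁹ J.
Energy delivered: (141 mW)(1480 s) = 208.7 J.
Photons incident: 208.7 / 6.266×10⁻¹⁹ = 3.331×10²⁰, i.e. 3.331×10²⁰/6.022×10²³ = 5.531×10⁻⁴ mol.
Fraction absorbed: 1 − 79.8/100 = 0.2020.
Photons absorbed: 0.2020 × 5.531×10⁻⁴ = 1.117×10⁻⁴ mol.
Φ = 9.57×10⁻⁵ mol / 1.117×10⁻⁴ mol photons = 0.857.

Φ = 0.857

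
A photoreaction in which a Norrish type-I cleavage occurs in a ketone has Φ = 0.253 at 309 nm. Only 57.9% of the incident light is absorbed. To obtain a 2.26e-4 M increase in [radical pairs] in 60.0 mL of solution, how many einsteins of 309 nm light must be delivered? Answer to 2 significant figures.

9.3e-5 einstein

Product: (2.26e-4 M)(0.06 L) = 1.356e-5 mol.
Photons that must be absorbed: 1.356e-5 / 0.253 = 5.360e-5 mol.
Incident photons needed: 5.360e-5 / 0.579 = 9.257e-5 mol.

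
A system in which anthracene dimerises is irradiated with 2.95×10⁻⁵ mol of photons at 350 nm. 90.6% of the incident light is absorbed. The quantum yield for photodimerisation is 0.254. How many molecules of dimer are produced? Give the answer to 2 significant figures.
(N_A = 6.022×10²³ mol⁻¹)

4.1×10¹⁸ molecules

Photons absorbed: 0.906 × 2.95×10⁻⁵ = 2.673×10⁻⁵ mol.
Product: Φ × n_abs = 0.254 × 2.673×10⁻⁵ = 6.789×10⁻⁶ mol.
As a count: 6.789×10⁻⁶ × 6.022×10²³ = 4.1×10¹⁸.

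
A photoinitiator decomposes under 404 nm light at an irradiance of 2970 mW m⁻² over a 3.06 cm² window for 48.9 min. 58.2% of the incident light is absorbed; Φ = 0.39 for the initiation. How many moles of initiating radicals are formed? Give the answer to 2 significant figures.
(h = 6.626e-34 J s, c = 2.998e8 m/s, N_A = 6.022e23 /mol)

Photon energy at 404 nm: hc/λ = (6.626e-34)(2.998e8)/(404e-9) = 4.917e-19 J.
Energy delivered: (2970 mW m⁻²)(3.06e-4 m²)(2934 s) = 2.666 J.
Photons incident: 2.666 / 4.917e-19 = 5.422e18, i.e. 5.422e18/6.022e23 = 9.004e-6 mol.
Photons absorbed: 0.582 × 9.004e-6 = 5.240e-6 mol.
Product: Φ × n_abs = 0.39 × 5.240e-6 = 2.044e-6 mol.

2.0e-6 mol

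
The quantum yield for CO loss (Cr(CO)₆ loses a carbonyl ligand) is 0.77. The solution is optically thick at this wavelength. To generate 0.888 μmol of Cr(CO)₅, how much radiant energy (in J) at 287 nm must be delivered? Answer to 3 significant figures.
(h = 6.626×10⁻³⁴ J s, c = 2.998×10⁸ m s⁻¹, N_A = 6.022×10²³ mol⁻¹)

0.481 J

Product: 0.888 μmol = 8.88×10⁻⁷ mol.
Photons that must be absorbed: 8.88×10⁻⁷ / 0.77 = 1.153×10⁻⁶ mol.
Photon energy: hc/λ = 6.922×10⁻¹⁹ J; per mole, 4.168×10⁵ J mol⁻¹.
Energy required: 1.153×10⁻⁶ × 4.168×10⁵ = 0.481 J.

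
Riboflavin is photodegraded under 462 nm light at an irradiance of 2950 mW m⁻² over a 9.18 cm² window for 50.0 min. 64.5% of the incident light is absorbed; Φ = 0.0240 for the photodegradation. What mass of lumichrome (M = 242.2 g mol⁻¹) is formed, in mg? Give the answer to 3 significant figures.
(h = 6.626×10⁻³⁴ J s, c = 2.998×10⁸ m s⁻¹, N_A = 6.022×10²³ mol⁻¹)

Photon energy at 462 nm: hc/λ = (6.626×10⁻³⁴)(2.998×10⁸)/(462×10⁻⁹) = 4.300×10⁻¹⁹ J.
Energy delivered: (2950 mW m⁻²)(9.18×10⁻⁴ m²)(3000 s) = 8.124 J.
Photons incident: 8.124 / 4.300×10⁻¹⁹ = 1.889×10¹⁹, i.e. 1.889×10¹⁹/6.022×10²³ = 3.137×10⁻⁵ mol.
Photons absorbed: 0.645 × 3.137×10⁻⁵ = 2.023×10⁻⁵ mol.
Product: Φ × n_abs = 0.0240 × 2.023×10⁻⁵ = 4.855×10⁻⁷ mol.
Mass: 4.855×10⁻⁷ × 242.2 = 1.176×10⁻⁴ g = 0.118 mg.

0.118 mg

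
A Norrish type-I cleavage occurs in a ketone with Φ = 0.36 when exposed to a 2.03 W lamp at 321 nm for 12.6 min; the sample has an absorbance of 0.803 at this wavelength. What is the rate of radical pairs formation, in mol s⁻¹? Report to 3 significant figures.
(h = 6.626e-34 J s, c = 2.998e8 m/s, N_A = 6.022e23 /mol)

Photon energy at 321 nm: hc/λ = (6.626e-34)(2.998e8)/(321e-9) = 6.188e-19 J.
Energy delivered: (2.03 W)(756 s) = 1535 J.
Photons incident: 1535 / 6.188e-19 = 2.481e21, i.e. 2.481e21/6.022e23 = 0.004120 mol.
Fraction absorbed: 1 − 10^(−0.803) = 0.8426.
Photons absorbed: 0.8426 × 0.004120 = 0.003472 mol.
Product formed: 0.36 × 0.003472 = 0.001250 mol.
Rate: 0.001250 / 756 s = 1.65e-6 mol s⁻¹.

1.65e-6 mol s⁻¹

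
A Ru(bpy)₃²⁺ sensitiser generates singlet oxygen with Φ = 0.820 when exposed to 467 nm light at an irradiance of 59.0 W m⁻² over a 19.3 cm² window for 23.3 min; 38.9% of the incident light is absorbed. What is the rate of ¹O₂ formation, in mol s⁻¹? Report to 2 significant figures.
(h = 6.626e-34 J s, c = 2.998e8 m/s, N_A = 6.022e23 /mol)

Photon energy at 467 nm: hc/λ = (6.626e-34)(2.998e8)/(467e-9) = 4.254e-19 J.
Energy delivered: (59.0 W m⁻²)(19.3e-4 m²)(1398 s) = 159.2 J.
Photons incident: 159.2 / 4.254e-19 = 3.742e20, i.e. 3.742e20/6.022e23 = 6.214e-4 mol.
Photons absorbed: 0.389 × 6.214e-4 = 2.417e-4 mol.
Product formed: 0.820 × 2.417e-4 = 1.982e-4 mol.
Rate: 1.982e-4 / 1398 s = 1.4e-7 mol s⁻¹.

1.4e-7 mol s⁻¹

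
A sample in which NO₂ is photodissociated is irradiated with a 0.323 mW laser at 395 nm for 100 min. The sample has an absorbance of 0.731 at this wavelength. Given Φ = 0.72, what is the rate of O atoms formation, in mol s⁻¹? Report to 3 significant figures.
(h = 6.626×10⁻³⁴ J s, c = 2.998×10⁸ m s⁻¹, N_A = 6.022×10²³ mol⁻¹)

Photon energy at 395 nm: hc/λ = (6.626×10⁻³⁴)(2.998×10⁸)/(395×10⁻⁹) = 5.029×10⁻¹⁹ J.
Energy delivered: (0.323 mW)(6000 s) = 1.938 J.
Photons incident: 1.938 / 5.029×10⁻¹⁹ = 3.854×10¹⁸, i.e. 3.854×10¹⁸/6.022×10²³ = 6.400×10⁻⁶ mol.
Fraction absorbed: 1 − 10^(−0.731) = 0.8142.
Photons absorbed: 0.8142 × 6.400×10⁻⁶ = 5.211×10⁻⁶ mol.
Product formed: 0.72 × 5.211×10⁻⁶ = 3.752×10⁻⁶ mol.
Rate: 3.752×10⁻⁶ / 6000 s = 6.25×10⁻¹⁰ mol s⁻¹.

6.25×10⁻¹⁰ mol s⁻¹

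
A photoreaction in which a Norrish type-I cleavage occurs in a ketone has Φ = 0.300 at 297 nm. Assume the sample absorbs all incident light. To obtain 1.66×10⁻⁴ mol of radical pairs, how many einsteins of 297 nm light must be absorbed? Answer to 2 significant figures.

Photons that must be absorbed: 1.66×10⁻⁴ / 0.300 = 5.533×10⁻⁴ mol.

5.5×10⁻⁴ einstein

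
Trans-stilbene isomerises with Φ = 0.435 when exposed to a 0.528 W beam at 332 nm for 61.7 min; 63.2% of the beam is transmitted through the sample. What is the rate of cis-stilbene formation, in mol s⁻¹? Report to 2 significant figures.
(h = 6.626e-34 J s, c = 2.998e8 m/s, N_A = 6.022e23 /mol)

Photon energy at 332 nm: hc/λ = (6.626e-34)(2.998e8)/(332e-9) = 5.983e-19 J.
Energy delivered: (0.528 W)(3702 s) = 1955 J.
Photons incident: 1955 / 5.983e-19 = 3.268e21, i.e. 3.268e21/6.022e23 = 0.005427 mol.
Fraction absorbed: 1 − 63.2/100 = 0.3680.
Photons absorbed: 0.3680 × 0.005427 = 0.001997 mol.
Product formed: 0.435 × 0.001997 = 8.687e-4 mol.
Rate: 8.687e-4 / 3702 s = 2.3e-7 mol s⁻¹.

2.3e-7 mol s⁻¹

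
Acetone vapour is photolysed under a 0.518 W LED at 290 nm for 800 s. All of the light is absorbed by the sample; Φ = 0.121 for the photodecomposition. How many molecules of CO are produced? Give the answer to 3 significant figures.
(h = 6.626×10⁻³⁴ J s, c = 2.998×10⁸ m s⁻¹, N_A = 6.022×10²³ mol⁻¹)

7.32×10¹⁹ molecules

Photon energy at 290 nm: hc/λ = (6.626×10⁻³⁴)(2.998×10⁸)/(290×10⁻⁹) = 6.850×10⁻¹⁹ J.
Energy delivered: (0.518 W)(800 s) = 414.4 J.
Photons incident: 414.4 / 6.850×10⁻¹⁹ = 6.050×10²⁰, i.e. 6.050×10²⁰/6.022×10²³ = 0.001005 mol.
Product: Φ × n_abs = 0.121 × 0.001005 = 1.216×10⁻⁴ mol.
As a count: 1.216×10⁻⁴ × 6.022×10²³ = 7.32×10¹⁹.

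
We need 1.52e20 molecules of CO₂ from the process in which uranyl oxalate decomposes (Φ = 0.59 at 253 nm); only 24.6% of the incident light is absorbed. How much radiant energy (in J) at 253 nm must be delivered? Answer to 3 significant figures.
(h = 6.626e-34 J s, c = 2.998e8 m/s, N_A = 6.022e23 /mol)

822 J

Product: 1.52e20 / 6.022e23 = 2.524e-4 mol.
Photons that must be absorbed: 2.524e-4 / 0.59 = 4.278e-4 mol.
Incident photons needed: 4.278e-4 / 0.246 = 0.001739 mol.
Photon energy: hc/λ = 7.852e-19 J; per mole, 4.728e5 J mol⁻¹.
Energy required: 0.001739 × 4.728e5 = 822 J.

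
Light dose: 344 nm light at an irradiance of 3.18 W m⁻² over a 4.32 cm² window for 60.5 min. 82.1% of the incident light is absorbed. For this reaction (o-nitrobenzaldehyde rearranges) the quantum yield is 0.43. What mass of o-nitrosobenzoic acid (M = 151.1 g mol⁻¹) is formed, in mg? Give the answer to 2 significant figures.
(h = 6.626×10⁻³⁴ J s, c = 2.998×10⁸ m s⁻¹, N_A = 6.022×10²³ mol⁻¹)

Photon energy at 344 nm: hc/λ = (6.626×10⁻³⁴)(2.998×10⁸)/(344×10⁻⁹) = 5.775×10⁻¹⁹ J.
Energy delivered: (3.18 W m⁻²)(4.32×10⁻⁴ m²)(3630 s) = 4.987 J.
Photons incident: 4.987 / 5.775×10⁻¹⁹ = 8.635×10¹⁸, i.e. 8.635×10¹⁸/6.022×10²³ = 1.434×10⁻⁵ mol.
Photons absorbed: 0.821 × 1.434×10⁻⁵ = 1.177×10⁻⁵ mol.
Product: Φ × n_abs = 0.43 × 1.177×10⁻⁵ = 5.061×10⁻⁶ mol.
Mass: 5.061×10⁻⁶ × 151.1 = 7.647×10⁻⁴ g = 0.76 mg.

0.76 mg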